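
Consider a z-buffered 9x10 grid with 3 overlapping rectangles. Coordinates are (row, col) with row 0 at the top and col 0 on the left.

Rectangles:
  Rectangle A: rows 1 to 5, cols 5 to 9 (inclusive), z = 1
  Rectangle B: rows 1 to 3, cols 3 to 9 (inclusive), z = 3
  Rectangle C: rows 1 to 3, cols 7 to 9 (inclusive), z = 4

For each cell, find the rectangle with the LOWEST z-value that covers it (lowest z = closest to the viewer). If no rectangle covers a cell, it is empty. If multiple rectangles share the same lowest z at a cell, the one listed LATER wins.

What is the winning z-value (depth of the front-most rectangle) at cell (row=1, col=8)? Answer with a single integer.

Check cell (1,8):
  A: rows 1-5 cols 5-9 z=1 -> covers; best now A (z=1)
  B: rows 1-3 cols 3-9 z=3 -> covers; best now A (z=1)
  C: rows 1-3 cols 7-9 z=4 -> covers; best now A (z=1)
Winner: A at z=1

Answer: 1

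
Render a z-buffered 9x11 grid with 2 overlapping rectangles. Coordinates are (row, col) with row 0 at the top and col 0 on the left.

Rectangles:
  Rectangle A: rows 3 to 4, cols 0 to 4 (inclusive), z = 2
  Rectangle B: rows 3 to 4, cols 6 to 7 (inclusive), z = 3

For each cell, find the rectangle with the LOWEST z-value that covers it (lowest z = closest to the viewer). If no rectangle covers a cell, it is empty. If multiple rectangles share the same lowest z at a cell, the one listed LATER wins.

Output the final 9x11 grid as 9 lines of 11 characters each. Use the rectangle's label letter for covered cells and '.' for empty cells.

...........
...........
...........
AAAAA.BB...
AAAAA.BB...
...........
...........
...........
...........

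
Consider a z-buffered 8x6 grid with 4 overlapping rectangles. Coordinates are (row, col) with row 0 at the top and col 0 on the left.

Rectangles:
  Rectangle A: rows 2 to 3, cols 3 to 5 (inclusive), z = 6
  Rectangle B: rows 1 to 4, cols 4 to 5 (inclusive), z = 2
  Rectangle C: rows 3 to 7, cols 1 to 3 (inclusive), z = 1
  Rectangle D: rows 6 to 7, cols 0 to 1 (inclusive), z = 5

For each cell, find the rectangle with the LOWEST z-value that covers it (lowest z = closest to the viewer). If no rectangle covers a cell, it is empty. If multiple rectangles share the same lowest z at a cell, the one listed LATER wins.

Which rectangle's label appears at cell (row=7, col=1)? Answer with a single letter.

Answer: C

Derivation:
Check cell (7,1):
  A: rows 2-3 cols 3-5 -> outside (row miss)
  B: rows 1-4 cols 4-5 -> outside (row miss)
  C: rows 3-7 cols 1-3 z=1 -> covers; best now C (z=1)
  D: rows 6-7 cols 0-1 z=5 -> covers; best now C (z=1)
Winner: C at z=1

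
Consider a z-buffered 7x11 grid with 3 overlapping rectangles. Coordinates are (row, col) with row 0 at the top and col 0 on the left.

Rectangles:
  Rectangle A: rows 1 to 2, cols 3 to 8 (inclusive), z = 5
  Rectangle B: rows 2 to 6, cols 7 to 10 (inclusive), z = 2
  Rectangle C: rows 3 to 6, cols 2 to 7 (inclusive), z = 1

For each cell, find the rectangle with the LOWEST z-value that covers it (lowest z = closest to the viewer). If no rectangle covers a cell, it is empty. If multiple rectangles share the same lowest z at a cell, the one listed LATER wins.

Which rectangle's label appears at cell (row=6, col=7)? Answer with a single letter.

Answer: C

Derivation:
Check cell (6,7):
  A: rows 1-2 cols 3-8 -> outside (row miss)
  B: rows 2-6 cols 7-10 z=2 -> covers; best now B (z=2)
  C: rows 3-6 cols 2-7 z=1 -> covers; best now C (z=1)
Winner: C at z=1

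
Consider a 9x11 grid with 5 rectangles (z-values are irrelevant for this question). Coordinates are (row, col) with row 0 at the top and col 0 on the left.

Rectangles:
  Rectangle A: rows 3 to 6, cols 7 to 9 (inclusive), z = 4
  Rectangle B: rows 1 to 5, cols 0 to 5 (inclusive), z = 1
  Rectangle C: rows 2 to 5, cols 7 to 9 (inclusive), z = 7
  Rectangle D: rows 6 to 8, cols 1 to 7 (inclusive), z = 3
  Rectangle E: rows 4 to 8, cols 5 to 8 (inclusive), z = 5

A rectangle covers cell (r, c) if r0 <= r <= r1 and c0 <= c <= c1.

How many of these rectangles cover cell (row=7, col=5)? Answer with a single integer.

Check cell (7,5):
  A: rows 3-6 cols 7-9 -> outside (row miss)
  B: rows 1-5 cols 0-5 -> outside (row miss)
  C: rows 2-5 cols 7-9 -> outside (row miss)
  D: rows 6-8 cols 1-7 -> covers
  E: rows 4-8 cols 5-8 -> covers
Count covering = 2

Answer: 2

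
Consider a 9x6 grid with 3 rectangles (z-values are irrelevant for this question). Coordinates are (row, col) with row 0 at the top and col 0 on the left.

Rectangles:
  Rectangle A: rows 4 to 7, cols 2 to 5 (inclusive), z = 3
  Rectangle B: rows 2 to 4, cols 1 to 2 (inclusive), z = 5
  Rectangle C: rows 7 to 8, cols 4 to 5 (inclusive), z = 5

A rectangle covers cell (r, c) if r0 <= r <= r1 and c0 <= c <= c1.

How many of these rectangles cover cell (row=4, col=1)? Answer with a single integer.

Check cell (4,1):
  A: rows 4-7 cols 2-5 -> outside (col miss)
  B: rows 2-4 cols 1-2 -> covers
  C: rows 7-8 cols 4-5 -> outside (row miss)
Count covering = 1

Answer: 1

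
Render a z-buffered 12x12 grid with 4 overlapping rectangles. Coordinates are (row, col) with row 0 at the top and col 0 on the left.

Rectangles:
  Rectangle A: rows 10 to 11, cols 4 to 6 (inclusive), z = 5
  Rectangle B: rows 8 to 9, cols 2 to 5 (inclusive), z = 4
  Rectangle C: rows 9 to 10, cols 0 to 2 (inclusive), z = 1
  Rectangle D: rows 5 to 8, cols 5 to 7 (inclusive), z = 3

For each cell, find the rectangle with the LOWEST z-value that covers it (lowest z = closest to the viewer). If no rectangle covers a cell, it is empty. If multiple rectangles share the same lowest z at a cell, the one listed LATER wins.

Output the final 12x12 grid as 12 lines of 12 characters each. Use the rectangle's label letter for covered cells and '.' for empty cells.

............
............
............
............
............
.....DDD....
.....DDD....
.....DDD....
..BBBDDD....
CCCBBB......
CCC.AAA.....
....AAA.....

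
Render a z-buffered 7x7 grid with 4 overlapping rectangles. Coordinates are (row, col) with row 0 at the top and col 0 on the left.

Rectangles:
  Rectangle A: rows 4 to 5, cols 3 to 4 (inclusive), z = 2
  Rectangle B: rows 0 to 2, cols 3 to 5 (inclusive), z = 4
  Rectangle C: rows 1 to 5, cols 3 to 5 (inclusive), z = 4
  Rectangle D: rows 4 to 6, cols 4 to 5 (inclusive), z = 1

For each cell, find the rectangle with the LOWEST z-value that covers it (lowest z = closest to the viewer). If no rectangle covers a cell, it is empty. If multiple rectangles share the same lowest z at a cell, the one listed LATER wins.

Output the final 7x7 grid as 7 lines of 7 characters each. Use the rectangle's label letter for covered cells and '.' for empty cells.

...BBB.
...CCC.
...CCC.
...CCC.
...ADD.
...ADD.
....DD.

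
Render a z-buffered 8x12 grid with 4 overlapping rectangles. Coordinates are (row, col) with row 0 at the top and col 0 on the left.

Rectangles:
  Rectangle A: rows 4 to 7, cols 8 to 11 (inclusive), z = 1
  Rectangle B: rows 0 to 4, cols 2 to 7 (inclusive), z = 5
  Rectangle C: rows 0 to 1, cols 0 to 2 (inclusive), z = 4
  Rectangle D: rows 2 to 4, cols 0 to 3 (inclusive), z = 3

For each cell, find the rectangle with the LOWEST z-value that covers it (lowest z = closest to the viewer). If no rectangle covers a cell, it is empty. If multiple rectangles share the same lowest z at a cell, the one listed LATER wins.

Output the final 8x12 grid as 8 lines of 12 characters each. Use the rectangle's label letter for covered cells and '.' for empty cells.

CCCBBBBB....
CCCBBBBB....
DDDDBBBB....
DDDDBBBB....
DDDDBBBBAAAA
........AAAA
........AAAA
........AAAA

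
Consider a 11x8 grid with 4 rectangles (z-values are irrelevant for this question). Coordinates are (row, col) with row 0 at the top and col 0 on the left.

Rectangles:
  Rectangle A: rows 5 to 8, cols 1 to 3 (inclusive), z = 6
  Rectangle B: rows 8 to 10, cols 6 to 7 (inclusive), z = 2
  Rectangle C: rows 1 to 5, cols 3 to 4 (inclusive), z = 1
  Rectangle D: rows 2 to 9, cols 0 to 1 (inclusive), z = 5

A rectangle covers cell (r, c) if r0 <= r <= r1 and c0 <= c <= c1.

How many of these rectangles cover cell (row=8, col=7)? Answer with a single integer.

Answer: 1

Derivation:
Check cell (8,7):
  A: rows 5-8 cols 1-3 -> outside (col miss)
  B: rows 8-10 cols 6-7 -> covers
  C: rows 1-5 cols 3-4 -> outside (row miss)
  D: rows 2-9 cols 0-1 -> outside (col miss)
Count covering = 1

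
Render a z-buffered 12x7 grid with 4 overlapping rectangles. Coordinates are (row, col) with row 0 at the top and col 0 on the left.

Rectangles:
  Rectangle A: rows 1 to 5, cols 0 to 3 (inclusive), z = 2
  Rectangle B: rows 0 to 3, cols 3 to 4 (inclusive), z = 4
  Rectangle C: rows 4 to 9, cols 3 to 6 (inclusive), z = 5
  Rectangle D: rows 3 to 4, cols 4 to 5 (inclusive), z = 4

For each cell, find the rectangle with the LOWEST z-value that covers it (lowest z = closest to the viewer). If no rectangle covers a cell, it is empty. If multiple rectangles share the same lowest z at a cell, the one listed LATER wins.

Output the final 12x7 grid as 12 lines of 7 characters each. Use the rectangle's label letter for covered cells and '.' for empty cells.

...BB..
AAAAB..
AAAAB..
AAAADD.
AAAADDC
AAAACCC
...CCCC
...CCCC
...CCCC
...CCCC
.......
.......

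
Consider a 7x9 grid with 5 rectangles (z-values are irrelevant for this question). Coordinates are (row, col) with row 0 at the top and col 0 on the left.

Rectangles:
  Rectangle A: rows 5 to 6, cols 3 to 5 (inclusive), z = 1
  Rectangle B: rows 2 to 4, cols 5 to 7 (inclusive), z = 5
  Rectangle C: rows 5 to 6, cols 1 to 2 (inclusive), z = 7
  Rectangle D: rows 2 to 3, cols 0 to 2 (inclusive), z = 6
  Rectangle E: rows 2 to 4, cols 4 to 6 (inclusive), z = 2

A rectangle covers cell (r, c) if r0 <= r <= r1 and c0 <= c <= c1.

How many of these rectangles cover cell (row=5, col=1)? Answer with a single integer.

Answer: 1

Derivation:
Check cell (5,1):
  A: rows 5-6 cols 3-5 -> outside (col miss)
  B: rows 2-4 cols 5-7 -> outside (row miss)
  C: rows 5-6 cols 1-2 -> covers
  D: rows 2-3 cols 0-2 -> outside (row miss)
  E: rows 2-4 cols 4-6 -> outside (row miss)
Count covering = 1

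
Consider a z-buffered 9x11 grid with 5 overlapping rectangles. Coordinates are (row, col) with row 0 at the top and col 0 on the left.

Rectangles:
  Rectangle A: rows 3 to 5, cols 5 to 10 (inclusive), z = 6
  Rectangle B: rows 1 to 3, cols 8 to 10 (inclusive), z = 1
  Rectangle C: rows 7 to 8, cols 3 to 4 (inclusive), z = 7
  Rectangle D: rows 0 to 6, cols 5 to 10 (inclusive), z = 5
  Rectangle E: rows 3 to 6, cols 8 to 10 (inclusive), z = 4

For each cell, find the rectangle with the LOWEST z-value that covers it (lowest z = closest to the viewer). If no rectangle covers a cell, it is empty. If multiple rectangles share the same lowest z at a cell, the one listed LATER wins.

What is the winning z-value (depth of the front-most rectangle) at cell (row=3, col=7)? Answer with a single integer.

Answer: 5

Derivation:
Check cell (3,7):
  A: rows 3-5 cols 5-10 z=6 -> covers; best now A (z=6)
  B: rows 1-3 cols 8-10 -> outside (col miss)
  C: rows 7-8 cols 3-4 -> outside (row miss)
  D: rows 0-6 cols 5-10 z=5 -> covers; best now D (z=5)
  E: rows 3-6 cols 8-10 -> outside (col miss)
Winner: D at z=5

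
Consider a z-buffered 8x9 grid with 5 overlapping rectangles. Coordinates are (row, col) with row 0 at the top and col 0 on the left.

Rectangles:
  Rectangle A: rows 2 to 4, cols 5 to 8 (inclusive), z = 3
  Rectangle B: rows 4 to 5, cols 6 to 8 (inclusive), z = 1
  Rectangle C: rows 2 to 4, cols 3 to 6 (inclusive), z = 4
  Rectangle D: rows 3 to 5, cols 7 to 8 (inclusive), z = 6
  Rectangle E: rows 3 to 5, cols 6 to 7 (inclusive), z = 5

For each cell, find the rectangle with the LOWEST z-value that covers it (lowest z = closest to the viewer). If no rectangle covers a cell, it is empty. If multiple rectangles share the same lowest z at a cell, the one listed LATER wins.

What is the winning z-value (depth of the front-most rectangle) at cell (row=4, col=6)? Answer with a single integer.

Check cell (4,6):
  A: rows 2-4 cols 5-8 z=3 -> covers; best now A (z=3)
  B: rows 4-5 cols 6-8 z=1 -> covers; best now B (z=1)
  C: rows 2-4 cols 3-6 z=4 -> covers; best now B (z=1)
  D: rows 3-5 cols 7-8 -> outside (col miss)
  E: rows 3-5 cols 6-7 z=5 -> covers; best now B (z=1)
Winner: B at z=1

Answer: 1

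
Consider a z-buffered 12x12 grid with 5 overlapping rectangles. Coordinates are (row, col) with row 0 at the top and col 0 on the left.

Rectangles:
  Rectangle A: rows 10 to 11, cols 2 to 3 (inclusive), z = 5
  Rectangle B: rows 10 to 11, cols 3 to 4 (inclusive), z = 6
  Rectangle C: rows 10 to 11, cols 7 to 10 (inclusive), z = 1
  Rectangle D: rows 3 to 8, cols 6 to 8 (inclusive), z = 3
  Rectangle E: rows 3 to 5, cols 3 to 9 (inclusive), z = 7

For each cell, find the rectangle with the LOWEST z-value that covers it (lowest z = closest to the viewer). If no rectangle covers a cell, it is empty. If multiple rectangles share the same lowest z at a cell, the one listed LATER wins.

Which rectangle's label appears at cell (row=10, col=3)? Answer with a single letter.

Check cell (10,3):
  A: rows 10-11 cols 2-3 z=5 -> covers; best now A (z=5)
  B: rows 10-11 cols 3-4 z=6 -> covers; best now A (z=5)
  C: rows 10-11 cols 7-10 -> outside (col miss)
  D: rows 3-8 cols 6-8 -> outside (row miss)
  E: rows 3-5 cols 3-9 -> outside (row miss)
Winner: A at z=5

Answer: A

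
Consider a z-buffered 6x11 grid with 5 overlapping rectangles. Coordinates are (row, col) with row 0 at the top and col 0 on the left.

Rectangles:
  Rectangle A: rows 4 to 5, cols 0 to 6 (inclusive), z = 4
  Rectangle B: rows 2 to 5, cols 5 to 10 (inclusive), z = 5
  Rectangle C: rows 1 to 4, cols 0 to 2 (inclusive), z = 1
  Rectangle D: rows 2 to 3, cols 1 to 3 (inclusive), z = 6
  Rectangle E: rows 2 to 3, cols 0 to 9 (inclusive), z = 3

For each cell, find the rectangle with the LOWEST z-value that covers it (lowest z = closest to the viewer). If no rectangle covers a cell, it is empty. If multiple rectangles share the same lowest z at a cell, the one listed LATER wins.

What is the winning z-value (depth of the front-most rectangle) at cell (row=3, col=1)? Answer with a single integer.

Check cell (3,1):
  A: rows 4-5 cols 0-6 -> outside (row miss)
  B: rows 2-5 cols 5-10 -> outside (col miss)
  C: rows 1-4 cols 0-2 z=1 -> covers; best now C (z=1)
  D: rows 2-3 cols 1-3 z=6 -> covers; best now C (z=1)
  E: rows 2-3 cols 0-9 z=3 -> covers; best now C (z=1)
Winner: C at z=1

Answer: 1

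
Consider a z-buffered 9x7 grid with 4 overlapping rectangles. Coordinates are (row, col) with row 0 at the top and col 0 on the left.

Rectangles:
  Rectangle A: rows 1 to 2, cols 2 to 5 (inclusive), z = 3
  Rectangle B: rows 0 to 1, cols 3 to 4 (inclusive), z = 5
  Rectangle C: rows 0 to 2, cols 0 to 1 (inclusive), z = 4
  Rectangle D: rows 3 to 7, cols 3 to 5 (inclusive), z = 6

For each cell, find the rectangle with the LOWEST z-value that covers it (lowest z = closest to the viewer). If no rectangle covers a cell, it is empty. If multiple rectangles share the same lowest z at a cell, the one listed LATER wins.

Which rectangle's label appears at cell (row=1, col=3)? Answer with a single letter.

Check cell (1,3):
  A: rows 1-2 cols 2-5 z=3 -> covers; best now A (z=3)
  B: rows 0-1 cols 3-4 z=5 -> covers; best now A (z=3)
  C: rows 0-2 cols 0-1 -> outside (col miss)
  D: rows 3-7 cols 3-5 -> outside (row miss)
Winner: A at z=3

Answer: A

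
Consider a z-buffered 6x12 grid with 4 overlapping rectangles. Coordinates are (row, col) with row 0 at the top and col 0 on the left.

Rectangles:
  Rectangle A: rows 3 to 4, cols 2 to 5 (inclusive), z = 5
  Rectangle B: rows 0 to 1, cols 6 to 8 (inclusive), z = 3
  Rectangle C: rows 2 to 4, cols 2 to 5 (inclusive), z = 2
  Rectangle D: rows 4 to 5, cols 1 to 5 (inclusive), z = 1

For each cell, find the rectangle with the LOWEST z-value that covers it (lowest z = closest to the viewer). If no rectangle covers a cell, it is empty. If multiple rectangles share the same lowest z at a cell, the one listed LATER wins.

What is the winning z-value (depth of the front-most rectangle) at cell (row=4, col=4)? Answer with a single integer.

Answer: 1

Derivation:
Check cell (4,4):
  A: rows 3-4 cols 2-5 z=5 -> covers; best now A (z=5)
  B: rows 0-1 cols 6-8 -> outside (row miss)
  C: rows 2-4 cols 2-5 z=2 -> covers; best now C (z=2)
  D: rows 4-5 cols 1-5 z=1 -> covers; best now D (z=1)
Winner: D at z=1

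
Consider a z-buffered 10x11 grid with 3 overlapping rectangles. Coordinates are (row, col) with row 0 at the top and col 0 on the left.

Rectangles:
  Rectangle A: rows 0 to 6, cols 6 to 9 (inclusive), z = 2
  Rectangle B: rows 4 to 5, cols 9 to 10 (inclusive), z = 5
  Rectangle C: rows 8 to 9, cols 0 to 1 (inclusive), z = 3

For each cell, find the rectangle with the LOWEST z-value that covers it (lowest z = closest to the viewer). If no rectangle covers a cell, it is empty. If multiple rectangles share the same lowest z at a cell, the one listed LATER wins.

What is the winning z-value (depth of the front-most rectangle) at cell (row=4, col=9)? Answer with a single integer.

Check cell (4,9):
  A: rows 0-6 cols 6-9 z=2 -> covers; best now A (z=2)
  B: rows 4-5 cols 9-10 z=5 -> covers; best now A (z=2)
  C: rows 8-9 cols 0-1 -> outside (row miss)
Winner: A at z=2

Answer: 2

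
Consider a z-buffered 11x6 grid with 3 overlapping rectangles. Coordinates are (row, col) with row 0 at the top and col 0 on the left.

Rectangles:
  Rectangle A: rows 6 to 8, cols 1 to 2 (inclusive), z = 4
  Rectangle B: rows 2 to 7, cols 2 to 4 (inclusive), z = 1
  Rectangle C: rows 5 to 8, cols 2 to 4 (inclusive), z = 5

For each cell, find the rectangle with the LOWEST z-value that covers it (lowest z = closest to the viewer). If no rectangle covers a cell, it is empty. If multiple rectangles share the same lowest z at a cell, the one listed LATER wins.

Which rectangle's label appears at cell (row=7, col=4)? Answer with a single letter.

Check cell (7,4):
  A: rows 6-8 cols 1-2 -> outside (col miss)
  B: rows 2-7 cols 2-4 z=1 -> covers; best now B (z=1)
  C: rows 5-8 cols 2-4 z=5 -> covers; best now B (z=1)
Winner: B at z=1

Answer: B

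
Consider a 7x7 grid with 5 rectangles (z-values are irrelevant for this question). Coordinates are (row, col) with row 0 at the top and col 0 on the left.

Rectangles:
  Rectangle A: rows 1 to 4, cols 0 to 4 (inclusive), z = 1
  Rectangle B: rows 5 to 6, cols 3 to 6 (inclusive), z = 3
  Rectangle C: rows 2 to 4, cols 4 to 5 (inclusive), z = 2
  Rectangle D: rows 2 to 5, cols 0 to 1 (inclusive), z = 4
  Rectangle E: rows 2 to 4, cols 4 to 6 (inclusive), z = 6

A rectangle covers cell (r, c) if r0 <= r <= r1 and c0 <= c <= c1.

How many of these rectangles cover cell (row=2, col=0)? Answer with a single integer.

Answer: 2

Derivation:
Check cell (2,0):
  A: rows 1-4 cols 0-4 -> covers
  B: rows 5-6 cols 3-6 -> outside (row miss)
  C: rows 2-4 cols 4-5 -> outside (col miss)
  D: rows 2-5 cols 0-1 -> covers
  E: rows 2-4 cols 4-6 -> outside (col miss)
Count covering = 2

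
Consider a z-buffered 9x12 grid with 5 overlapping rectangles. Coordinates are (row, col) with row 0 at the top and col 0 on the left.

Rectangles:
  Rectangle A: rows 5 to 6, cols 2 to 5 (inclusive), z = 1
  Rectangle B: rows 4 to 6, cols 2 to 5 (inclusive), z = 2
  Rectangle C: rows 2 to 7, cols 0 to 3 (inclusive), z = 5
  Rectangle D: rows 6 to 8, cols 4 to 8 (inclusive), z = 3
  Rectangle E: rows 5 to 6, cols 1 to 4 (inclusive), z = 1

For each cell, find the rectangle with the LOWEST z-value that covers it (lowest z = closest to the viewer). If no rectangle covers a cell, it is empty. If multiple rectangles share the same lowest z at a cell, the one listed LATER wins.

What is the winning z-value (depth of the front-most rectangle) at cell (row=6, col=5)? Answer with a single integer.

Check cell (6,5):
  A: rows 5-6 cols 2-5 z=1 -> covers; best now A (z=1)
  B: rows 4-6 cols 2-5 z=2 -> covers; best now A (z=1)
  C: rows 2-7 cols 0-3 -> outside (col miss)
  D: rows 6-8 cols 4-8 z=3 -> covers; best now A (z=1)
  E: rows 5-6 cols 1-4 -> outside (col miss)
Winner: A at z=1

Answer: 1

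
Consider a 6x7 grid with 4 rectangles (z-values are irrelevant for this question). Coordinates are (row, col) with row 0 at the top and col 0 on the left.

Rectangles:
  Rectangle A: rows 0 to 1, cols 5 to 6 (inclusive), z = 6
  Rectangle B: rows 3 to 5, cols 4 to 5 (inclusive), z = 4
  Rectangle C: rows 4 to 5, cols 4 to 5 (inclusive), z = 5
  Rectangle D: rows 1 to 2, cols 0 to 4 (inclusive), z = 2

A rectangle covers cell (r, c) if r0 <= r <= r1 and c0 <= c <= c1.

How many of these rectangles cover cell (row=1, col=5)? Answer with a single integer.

Check cell (1,5):
  A: rows 0-1 cols 5-6 -> covers
  B: rows 3-5 cols 4-5 -> outside (row miss)
  C: rows 4-5 cols 4-5 -> outside (row miss)
  D: rows 1-2 cols 0-4 -> outside (col miss)
Count covering = 1

Answer: 1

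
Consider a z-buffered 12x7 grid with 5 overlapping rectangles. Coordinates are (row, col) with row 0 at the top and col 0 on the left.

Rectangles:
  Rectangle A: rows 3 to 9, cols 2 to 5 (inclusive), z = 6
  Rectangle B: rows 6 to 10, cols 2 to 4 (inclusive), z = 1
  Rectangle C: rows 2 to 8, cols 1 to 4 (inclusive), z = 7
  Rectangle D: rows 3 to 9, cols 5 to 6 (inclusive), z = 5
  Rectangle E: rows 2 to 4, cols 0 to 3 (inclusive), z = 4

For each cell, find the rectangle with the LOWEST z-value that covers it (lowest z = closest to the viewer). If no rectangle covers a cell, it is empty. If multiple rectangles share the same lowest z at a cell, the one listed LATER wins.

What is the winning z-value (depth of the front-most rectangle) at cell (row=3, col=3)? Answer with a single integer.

Check cell (3,3):
  A: rows 3-9 cols 2-5 z=6 -> covers; best now A (z=6)
  B: rows 6-10 cols 2-4 -> outside (row miss)
  C: rows 2-8 cols 1-4 z=7 -> covers; best now A (z=6)
  D: rows 3-9 cols 5-6 -> outside (col miss)
  E: rows 2-4 cols 0-3 z=4 -> covers; best now E (z=4)
Winner: E at z=4

Answer: 4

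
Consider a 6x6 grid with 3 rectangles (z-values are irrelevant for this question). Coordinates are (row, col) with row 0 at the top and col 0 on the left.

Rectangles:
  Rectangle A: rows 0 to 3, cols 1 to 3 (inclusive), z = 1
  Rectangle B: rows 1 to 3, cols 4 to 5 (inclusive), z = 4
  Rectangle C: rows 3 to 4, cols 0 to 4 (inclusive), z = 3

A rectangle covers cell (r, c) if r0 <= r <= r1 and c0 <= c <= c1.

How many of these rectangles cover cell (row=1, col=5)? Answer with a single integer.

Check cell (1,5):
  A: rows 0-3 cols 1-3 -> outside (col miss)
  B: rows 1-3 cols 4-5 -> covers
  C: rows 3-4 cols 0-4 -> outside (row miss)
Count covering = 1

Answer: 1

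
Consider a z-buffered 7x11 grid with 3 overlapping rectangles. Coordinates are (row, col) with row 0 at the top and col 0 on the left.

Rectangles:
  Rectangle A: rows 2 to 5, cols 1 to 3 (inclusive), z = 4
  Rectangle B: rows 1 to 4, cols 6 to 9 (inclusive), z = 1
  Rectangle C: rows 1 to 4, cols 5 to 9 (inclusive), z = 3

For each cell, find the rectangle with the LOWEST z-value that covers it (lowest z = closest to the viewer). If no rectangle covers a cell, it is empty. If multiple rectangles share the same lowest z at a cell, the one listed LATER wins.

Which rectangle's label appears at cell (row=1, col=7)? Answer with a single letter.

Answer: B

Derivation:
Check cell (1,7):
  A: rows 2-5 cols 1-3 -> outside (row miss)
  B: rows 1-4 cols 6-9 z=1 -> covers; best now B (z=1)
  C: rows 1-4 cols 5-9 z=3 -> covers; best now B (z=1)
Winner: B at z=1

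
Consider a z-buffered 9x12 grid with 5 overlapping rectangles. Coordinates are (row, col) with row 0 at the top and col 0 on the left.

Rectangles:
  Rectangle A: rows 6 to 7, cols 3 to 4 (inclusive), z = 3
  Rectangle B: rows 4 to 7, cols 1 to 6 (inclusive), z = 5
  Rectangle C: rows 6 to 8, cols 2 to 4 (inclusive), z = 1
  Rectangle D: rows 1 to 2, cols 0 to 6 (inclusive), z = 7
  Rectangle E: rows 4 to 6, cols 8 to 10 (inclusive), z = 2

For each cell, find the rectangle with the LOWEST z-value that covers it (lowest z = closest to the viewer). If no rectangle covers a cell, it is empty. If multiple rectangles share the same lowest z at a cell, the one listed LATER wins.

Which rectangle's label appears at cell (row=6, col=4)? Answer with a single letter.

Answer: C

Derivation:
Check cell (6,4):
  A: rows 6-7 cols 3-4 z=3 -> covers; best now A (z=3)
  B: rows 4-7 cols 1-6 z=5 -> covers; best now A (z=3)
  C: rows 6-8 cols 2-4 z=1 -> covers; best now C (z=1)
  D: rows 1-2 cols 0-6 -> outside (row miss)
  E: rows 4-6 cols 8-10 -> outside (col miss)
Winner: C at z=1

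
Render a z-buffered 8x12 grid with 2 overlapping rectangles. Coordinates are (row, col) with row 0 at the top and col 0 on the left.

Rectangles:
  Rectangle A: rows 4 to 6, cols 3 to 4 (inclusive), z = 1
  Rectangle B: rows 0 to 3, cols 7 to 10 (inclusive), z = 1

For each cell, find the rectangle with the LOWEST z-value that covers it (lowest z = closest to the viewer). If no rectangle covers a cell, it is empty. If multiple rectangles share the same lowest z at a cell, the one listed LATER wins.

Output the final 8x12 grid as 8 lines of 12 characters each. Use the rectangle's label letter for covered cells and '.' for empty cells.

.......BBBB.
.......BBBB.
.......BBBB.
.......BBBB.
...AA.......
...AA.......
...AA.......
............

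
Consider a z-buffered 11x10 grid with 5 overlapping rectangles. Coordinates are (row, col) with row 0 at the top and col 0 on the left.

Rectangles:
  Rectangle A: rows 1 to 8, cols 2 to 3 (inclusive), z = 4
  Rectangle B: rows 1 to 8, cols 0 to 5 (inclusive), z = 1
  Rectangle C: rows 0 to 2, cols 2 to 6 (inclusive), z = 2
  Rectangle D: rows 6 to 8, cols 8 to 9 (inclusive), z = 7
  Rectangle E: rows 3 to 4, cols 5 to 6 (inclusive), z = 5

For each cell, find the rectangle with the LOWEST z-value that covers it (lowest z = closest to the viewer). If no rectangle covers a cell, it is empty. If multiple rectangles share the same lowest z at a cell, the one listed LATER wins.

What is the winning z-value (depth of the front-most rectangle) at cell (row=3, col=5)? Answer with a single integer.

Answer: 1

Derivation:
Check cell (3,5):
  A: rows 1-8 cols 2-3 -> outside (col miss)
  B: rows 1-8 cols 0-5 z=1 -> covers; best now B (z=1)
  C: rows 0-2 cols 2-6 -> outside (row miss)
  D: rows 6-8 cols 8-9 -> outside (row miss)
  E: rows 3-4 cols 5-6 z=5 -> covers; best now B (z=1)
Winner: B at z=1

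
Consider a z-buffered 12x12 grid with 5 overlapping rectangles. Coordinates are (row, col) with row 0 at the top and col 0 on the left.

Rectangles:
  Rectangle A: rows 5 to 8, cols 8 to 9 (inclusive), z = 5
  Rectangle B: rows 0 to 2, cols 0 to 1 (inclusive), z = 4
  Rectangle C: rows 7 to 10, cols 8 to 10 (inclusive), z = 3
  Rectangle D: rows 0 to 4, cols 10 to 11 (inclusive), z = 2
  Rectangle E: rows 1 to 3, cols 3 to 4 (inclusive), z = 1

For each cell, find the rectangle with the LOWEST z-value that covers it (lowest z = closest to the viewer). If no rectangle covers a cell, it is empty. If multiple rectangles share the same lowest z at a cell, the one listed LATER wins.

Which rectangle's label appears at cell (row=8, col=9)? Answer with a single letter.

Check cell (8,9):
  A: rows 5-8 cols 8-9 z=5 -> covers; best now A (z=5)
  B: rows 0-2 cols 0-1 -> outside (row miss)
  C: rows 7-10 cols 8-10 z=3 -> covers; best now C (z=3)
  D: rows 0-4 cols 10-11 -> outside (row miss)
  E: rows 1-3 cols 3-4 -> outside (row miss)
Winner: C at z=3

Answer: C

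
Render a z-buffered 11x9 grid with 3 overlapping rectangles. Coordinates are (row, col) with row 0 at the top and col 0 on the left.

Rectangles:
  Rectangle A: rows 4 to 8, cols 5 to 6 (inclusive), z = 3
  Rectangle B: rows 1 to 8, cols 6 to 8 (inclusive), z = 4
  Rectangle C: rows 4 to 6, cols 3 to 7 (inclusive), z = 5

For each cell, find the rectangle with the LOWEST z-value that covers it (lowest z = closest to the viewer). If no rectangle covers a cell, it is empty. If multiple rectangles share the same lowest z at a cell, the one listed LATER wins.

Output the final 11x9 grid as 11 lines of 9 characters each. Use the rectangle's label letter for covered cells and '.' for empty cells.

.........
......BBB
......BBB
......BBB
...CCAABB
...CCAABB
...CCAABB
.....AABB
.....AABB
.........
.........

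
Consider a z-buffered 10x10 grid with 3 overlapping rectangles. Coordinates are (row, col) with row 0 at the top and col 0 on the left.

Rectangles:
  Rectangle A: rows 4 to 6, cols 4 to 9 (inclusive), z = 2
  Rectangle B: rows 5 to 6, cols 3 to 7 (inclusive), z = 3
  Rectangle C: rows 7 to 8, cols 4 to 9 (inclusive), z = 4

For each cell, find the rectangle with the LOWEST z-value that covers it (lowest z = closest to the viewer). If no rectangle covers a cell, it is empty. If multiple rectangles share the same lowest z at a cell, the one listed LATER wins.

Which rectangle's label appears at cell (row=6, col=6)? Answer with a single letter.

Answer: A

Derivation:
Check cell (6,6):
  A: rows 4-6 cols 4-9 z=2 -> covers; best now A (z=2)
  B: rows 5-6 cols 3-7 z=3 -> covers; best now A (z=2)
  C: rows 7-8 cols 4-9 -> outside (row miss)
Winner: A at z=2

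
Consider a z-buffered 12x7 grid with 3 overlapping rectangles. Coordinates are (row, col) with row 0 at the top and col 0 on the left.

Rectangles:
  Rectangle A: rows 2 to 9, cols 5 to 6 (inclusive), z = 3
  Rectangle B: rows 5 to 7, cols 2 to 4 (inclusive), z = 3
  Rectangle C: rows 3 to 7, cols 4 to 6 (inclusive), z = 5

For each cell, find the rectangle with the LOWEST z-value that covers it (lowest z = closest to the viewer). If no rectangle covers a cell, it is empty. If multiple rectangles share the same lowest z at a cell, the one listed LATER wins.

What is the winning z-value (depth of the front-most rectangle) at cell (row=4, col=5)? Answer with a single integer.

Check cell (4,5):
  A: rows 2-9 cols 5-6 z=3 -> covers; best now A (z=3)
  B: rows 5-7 cols 2-4 -> outside (row miss)
  C: rows 3-7 cols 4-6 z=5 -> covers; best now A (z=3)
Winner: A at z=3

Answer: 3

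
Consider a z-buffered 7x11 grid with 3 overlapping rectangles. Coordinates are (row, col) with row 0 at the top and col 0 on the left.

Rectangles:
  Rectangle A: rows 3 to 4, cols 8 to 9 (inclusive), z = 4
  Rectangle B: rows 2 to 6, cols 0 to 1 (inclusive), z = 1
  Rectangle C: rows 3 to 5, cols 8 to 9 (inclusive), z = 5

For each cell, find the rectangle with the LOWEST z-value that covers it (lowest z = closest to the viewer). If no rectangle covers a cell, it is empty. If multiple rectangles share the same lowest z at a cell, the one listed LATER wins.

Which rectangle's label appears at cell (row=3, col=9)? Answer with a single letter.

Answer: A

Derivation:
Check cell (3,9):
  A: rows 3-4 cols 8-9 z=4 -> covers; best now A (z=4)
  B: rows 2-6 cols 0-1 -> outside (col miss)
  C: rows 3-5 cols 8-9 z=5 -> covers; best now A (z=4)
Winner: A at z=4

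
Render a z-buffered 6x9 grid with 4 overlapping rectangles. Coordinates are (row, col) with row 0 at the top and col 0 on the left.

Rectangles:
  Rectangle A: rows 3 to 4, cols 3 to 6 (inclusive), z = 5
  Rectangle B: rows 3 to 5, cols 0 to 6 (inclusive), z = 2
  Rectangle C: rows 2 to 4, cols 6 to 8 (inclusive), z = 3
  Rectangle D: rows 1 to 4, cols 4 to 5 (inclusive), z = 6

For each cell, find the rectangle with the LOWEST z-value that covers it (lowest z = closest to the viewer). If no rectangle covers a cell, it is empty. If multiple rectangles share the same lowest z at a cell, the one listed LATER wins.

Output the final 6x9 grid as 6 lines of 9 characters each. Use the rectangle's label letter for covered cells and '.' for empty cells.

.........
....DD...
....DDCCC
BBBBBBBCC
BBBBBBBCC
BBBBBBB..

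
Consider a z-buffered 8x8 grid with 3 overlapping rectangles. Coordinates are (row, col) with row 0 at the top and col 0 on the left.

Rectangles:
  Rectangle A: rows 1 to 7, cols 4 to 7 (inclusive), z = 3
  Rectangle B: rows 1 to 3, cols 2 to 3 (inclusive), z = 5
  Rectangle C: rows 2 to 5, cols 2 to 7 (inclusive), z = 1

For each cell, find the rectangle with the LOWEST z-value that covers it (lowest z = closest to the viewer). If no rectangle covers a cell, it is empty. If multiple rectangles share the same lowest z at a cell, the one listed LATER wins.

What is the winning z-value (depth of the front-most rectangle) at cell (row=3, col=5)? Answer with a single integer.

Answer: 1

Derivation:
Check cell (3,5):
  A: rows 1-7 cols 4-7 z=3 -> covers; best now A (z=3)
  B: rows 1-3 cols 2-3 -> outside (col miss)
  C: rows 2-5 cols 2-7 z=1 -> covers; best now C (z=1)
Winner: C at z=1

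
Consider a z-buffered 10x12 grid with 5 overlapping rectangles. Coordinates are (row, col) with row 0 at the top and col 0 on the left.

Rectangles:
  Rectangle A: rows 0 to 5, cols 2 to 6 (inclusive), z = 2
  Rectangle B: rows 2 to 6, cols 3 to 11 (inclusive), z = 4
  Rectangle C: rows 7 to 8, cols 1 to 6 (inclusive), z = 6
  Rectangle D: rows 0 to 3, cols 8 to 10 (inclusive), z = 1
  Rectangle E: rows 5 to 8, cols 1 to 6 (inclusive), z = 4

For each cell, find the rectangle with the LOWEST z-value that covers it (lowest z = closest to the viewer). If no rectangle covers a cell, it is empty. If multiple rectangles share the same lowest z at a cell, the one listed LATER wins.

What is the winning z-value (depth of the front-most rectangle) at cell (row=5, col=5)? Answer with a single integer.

Answer: 2

Derivation:
Check cell (5,5):
  A: rows 0-5 cols 2-6 z=2 -> covers; best now A (z=2)
  B: rows 2-6 cols 3-11 z=4 -> covers; best now A (z=2)
  C: rows 7-8 cols 1-6 -> outside (row miss)
  D: rows 0-3 cols 8-10 -> outside (row miss)
  E: rows 5-8 cols 1-6 z=4 -> covers; best now A (z=2)
Winner: A at z=2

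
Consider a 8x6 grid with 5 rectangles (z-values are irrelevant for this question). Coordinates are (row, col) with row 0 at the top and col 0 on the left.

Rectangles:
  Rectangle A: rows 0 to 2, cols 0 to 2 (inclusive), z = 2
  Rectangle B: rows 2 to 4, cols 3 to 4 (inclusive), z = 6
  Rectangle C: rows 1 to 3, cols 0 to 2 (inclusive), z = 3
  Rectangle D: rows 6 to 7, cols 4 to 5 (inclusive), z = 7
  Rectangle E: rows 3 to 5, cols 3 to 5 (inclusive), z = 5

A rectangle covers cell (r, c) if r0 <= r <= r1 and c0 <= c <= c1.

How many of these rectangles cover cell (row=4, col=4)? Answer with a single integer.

Check cell (4,4):
  A: rows 0-2 cols 0-2 -> outside (row miss)
  B: rows 2-4 cols 3-4 -> covers
  C: rows 1-3 cols 0-2 -> outside (row miss)
  D: rows 6-7 cols 4-5 -> outside (row miss)
  E: rows 3-5 cols 3-5 -> covers
Count covering = 2

Answer: 2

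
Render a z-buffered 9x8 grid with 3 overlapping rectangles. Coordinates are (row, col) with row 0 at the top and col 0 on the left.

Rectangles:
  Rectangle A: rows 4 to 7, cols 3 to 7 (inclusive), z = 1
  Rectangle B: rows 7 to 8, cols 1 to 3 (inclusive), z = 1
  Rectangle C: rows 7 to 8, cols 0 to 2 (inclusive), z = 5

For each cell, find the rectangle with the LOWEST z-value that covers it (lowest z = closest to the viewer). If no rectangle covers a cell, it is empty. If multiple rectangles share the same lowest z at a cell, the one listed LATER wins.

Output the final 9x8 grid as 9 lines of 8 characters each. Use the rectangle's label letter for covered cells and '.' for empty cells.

........
........
........
........
...AAAAA
...AAAAA
...AAAAA
CBBBAAAA
CBBB....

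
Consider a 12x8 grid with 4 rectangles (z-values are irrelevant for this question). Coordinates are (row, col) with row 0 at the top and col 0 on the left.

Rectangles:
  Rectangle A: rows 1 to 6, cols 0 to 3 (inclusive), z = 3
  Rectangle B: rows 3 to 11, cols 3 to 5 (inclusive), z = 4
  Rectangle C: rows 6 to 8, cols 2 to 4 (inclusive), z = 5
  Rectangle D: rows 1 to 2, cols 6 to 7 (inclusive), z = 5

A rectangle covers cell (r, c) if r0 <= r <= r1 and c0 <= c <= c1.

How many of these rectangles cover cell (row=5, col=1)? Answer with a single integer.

Check cell (5,1):
  A: rows 1-6 cols 0-3 -> covers
  B: rows 3-11 cols 3-5 -> outside (col miss)
  C: rows 6-8 cols 2-4 -> outside (row miss)
  D: rows 1-2 cols 6-7 -> outside (row miss)
Count covering = 1

Answer: 1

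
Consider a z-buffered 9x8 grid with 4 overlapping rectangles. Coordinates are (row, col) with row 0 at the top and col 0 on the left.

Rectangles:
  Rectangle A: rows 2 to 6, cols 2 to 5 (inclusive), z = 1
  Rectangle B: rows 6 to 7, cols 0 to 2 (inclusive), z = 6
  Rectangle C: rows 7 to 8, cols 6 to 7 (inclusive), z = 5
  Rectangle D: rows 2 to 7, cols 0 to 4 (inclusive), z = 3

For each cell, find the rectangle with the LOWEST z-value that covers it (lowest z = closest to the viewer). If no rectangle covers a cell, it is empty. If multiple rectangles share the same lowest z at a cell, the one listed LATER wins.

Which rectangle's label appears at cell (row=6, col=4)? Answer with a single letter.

Answer: A

Derivation:
Check cell (6,4):
  A: rows 2-6 cols 2-5 z=1 -> covers; best now A (z=1)
  B: rows 6-7 cols 0-2 -> outside (col miss)
  C: rows 7-8 cols 6-7 -> outside (row miss)
  D: rows 2-7 cols 0-4 z=3 -> covers; best now A (z=1)
Winner: A at z=1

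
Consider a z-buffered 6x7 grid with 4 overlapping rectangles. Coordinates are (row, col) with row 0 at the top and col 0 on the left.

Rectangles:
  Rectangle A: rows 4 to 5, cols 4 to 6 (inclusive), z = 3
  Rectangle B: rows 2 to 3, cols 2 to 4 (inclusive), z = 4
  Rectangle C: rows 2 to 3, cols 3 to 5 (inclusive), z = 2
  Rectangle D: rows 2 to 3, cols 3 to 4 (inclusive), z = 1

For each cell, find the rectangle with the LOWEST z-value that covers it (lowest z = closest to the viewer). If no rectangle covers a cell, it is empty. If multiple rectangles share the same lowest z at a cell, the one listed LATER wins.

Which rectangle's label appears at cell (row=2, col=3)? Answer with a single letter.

Answer: D

Derivation:
Check cell (2,3):
  A: rows 4-5 cols 4-6 -> outside (row miss)
  B: rows 2-3 cols 2-4 z=4 -> covers; best now B (z=4)
  C: rows 2-3 cols 3-5 z=2 -> covers; best now C (z=2)
  D: rows 2-3 cols 3-4 z=1 -> covers; best now D (z=1)
Winner: D at z=1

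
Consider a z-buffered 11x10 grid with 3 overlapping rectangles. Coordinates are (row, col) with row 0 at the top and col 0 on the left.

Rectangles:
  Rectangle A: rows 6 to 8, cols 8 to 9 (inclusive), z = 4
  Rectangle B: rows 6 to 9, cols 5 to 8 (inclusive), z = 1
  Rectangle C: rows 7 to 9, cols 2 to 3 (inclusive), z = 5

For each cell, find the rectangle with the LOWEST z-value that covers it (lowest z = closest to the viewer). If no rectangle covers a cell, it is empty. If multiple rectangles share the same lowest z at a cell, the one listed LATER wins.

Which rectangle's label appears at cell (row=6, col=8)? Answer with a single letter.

Answer: B

Derivation:
Check cell (6,8):
  A: rows 6-8 cols 8-9 z=4 -> covers; best now A (z=4)
  B: rows 6-9 cols 5-8 z=1 -> covers; best now B (z=1)
  C: rows 7-9 cols 2-3 -> outside (row miss)
Winner: B at z=1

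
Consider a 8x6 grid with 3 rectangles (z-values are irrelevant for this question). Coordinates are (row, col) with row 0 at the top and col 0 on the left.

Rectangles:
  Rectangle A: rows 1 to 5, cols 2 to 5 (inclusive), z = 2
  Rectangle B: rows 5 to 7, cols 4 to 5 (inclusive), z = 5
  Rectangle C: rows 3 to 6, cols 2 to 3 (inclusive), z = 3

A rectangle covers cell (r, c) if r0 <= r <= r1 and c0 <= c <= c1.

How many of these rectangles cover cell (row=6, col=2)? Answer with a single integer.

Answer: 1

Derivation:
Check cell (6,2):
  A: rows 1-5 cols 2-5 -> outside (row miss)
  B: rows 5-7 cols 4-5 -> outside (col miss)
  C: rows 3-6 cols 2-3 -> covers
Count covering = 1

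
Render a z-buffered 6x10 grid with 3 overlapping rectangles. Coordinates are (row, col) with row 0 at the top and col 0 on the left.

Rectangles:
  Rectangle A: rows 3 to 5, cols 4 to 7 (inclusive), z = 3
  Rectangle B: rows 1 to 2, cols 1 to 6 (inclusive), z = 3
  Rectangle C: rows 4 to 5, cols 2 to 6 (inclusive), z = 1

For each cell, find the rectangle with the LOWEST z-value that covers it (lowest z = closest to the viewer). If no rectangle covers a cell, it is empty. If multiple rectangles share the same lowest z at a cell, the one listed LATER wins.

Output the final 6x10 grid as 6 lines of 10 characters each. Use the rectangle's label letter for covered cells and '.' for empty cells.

..........
.BBBBBB...
.BBBBBB...
....AAAA..
..CCCCCA..
..CCCCCA..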